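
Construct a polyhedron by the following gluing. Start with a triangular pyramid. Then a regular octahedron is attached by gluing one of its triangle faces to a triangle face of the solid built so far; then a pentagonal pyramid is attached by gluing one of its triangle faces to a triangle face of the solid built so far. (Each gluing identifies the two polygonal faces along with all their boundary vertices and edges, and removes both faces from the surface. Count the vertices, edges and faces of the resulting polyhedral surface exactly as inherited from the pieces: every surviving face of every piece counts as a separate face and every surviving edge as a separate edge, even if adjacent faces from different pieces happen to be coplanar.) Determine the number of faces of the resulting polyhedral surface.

14

A triangular pyramid: V=4, E=6, F=4.
Attach a regular octahedron (V=6, E=12, F=8) along a 3-gon: merge 3 vertices and 3 edges, delete both glued faces → V=7, E=15, F=10.
Attach a pentagonal pyramid (V=6, E=10, F=6) along a 3-gon: merge 3 vertices and 3 edges, delete both glued faces → V=10, E=22, F=14.
Check: V − E + F = 10 − 22 + 14 = 2.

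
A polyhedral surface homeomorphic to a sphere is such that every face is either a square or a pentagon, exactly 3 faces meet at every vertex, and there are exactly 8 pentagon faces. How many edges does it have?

24

Let x be the number of squares; then F = 8 + x.
Edge–face incidences: 2E = 5·8 + 4·x = 40 + 4x.
Every vertex has degree 3, so 3V = 2E.
Euler: V − E + F = 2 ⇒ (2E)/3 − E + (8 + x) = 2.
Multiply by 6: 2·(2E) − 3·(2E) + 6·(8 + x) = 12, i.e. 48 + 6x − (40 + 4x) = 12.
Collecting terms: 2x + 8 = 12, so 2x = 4, so x = 2.
Then 2E = 40 + 4·2 = 48, so E = 24, V = 2E/3 = 16, F = 8 + 2 = 10.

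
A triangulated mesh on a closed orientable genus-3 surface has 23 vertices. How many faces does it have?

54

χ = 2 − 2·3 = -4, and every face is a triangle so 3F = 2E.
V − E + F = -4 with E = 3F/2 gives 23 − (3/2 − 1)·F = -4, so F = 54 and E = 81.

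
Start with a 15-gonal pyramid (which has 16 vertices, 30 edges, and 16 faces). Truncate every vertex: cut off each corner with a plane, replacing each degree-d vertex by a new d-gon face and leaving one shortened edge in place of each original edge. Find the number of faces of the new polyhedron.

32

Truncation replaces each original edge-end by a new vertex, so V′ = 2E = 60.
Each original edge survives, and each old vertex of degree d contributes d new edges; summing degrees gives Σd = 2E, so E′ = E + 2E = 3E = 90.
Each original face survives and each original vertex becomes one new face: F′ = F + V = 32.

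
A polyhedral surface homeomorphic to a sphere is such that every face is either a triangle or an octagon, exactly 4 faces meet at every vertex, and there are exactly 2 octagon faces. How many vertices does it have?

16

Let x be the number of triangles; then F = 2 + x.
Edge–face incidences: 2E = 8·2 + 3·x = 16 + 3x.
Every vertex has degree 4, so 4V = 2E.
Euler: V − E + F = 2 ⇒ (2E)/4 − E + (2 + x) = 2.
Multiply by 8: 2·(2E) − 4·(2E) + 8·(2 + x) = 16, i.e. 16 + 8x − 2·(16 + 3x) = 16.
Collecting terms: 2x − 16 = 16, so 2x = 32, so x = 16.
Then 2E = 16 + 3·16 = 64, so E = 32, V = 2E/4 = 16, F = 2 + 16 = 18.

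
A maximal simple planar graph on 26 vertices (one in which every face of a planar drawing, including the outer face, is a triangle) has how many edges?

In a plane triangulation 3F = 2E and V − E + F = 2, so E = 3V − 6 = 3·26 − 6 = 72.

72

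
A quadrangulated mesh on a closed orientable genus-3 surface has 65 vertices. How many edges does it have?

χ = 2 − 2·3 = -4, and every face is a square so 4F = 2E.
V − E + F = -4 with E = 4F/2 gives 65 − (4/2 − 1)·F = -4, so F = 69 and E = 138.

138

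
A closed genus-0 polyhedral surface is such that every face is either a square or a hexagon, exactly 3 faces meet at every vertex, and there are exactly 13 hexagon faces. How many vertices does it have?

34

Let x be the number of squares; then F = 13 + x.
Edge–face incidences: 2E = 6·13 + 4·x = 78 + 4x.
Every vertex has degree 3, so 3V = 2E.
Euler: V − E + F = 2 ⇒ (2E)/3 − E + (13 + x) = 2.
Multiply by 6: 2·(2E) − 3·(2E) + 6·(13 + x) = 12, i.e. 78 + 6x − (78 + 4x) = 12.
Collecting terms: 2x = 12, so x = 6.
Then 2E = 78 + 4·6 = 102, so E = 51, V = 2E/3 = 34, F = 13 + 6 = 19.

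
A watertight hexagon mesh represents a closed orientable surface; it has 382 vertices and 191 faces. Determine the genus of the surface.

Every face is a hexagon, so 2E = 6·191 = 1146, giving E = 573.
χ = V − E + F = 382 − 573 + 191 = 0.
For a closed orientable surface χ = 2 − 2g, so g = (2 − (0))/2 = 1.

1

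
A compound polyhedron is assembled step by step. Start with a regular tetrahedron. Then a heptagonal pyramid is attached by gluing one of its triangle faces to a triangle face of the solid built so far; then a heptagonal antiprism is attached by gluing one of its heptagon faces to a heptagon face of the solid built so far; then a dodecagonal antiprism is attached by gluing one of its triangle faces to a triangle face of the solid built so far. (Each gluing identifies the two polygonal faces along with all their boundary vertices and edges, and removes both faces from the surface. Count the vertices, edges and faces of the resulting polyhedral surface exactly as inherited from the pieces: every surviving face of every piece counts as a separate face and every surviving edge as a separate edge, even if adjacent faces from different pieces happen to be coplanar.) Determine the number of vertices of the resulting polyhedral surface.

37

A regular tetrahedron: V=4, E=6, F=4.
Attach a heptagonal pyramid (V=8, E=14, F=8) along a 3-gon: merge 3 vertices and 3 edges, delete both glued faces → V=9, E=17, F=10.
Attach a heptagonal antiprism (V=14, E=28, F=16) along a 7-gon: merge 7 vertices and 7 edges, delete both glued faces → V=16, E=38, F=24.
Attach a dodecagonal antiprism (V=24, E=48, F=26) along a 3-gon: merge 3 vertices and 3 edges, delete both glued faces → V=37, E=83, F=48.
Check: V − E + F = 37 − 83 + 48 = 2.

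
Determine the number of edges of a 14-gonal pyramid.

A pyramid on an n-gon base has one n-gon and n triangles: V = 14 + 1 = 15, E = 2·14 = 28, F = 14 + 1 = 15.

28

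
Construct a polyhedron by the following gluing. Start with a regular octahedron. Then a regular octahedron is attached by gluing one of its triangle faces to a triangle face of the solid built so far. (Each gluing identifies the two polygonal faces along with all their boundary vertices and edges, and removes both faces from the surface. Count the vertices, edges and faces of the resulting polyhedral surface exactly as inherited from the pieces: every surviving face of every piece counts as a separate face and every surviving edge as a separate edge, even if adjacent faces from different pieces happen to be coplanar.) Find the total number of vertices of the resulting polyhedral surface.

9

A regular octahedron: V=6, E=12, F=8.
Attach a regular octahedron (V=6, E=12, F=8) along a 3-gon: merge 3 vertices and 3 edges, delete both glued faces → V=9, E=21, F=14.
Check: V − E + F = 9 − 21 + 14 = 2.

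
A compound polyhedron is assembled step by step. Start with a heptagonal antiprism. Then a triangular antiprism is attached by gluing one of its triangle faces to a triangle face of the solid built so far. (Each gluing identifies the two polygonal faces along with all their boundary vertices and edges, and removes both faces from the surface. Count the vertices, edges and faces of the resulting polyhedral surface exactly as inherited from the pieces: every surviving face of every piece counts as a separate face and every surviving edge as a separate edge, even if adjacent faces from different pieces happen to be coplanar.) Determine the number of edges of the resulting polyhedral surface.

37

A heptagonal antiprism: V=14, E=28, F=16.
Attach a triangular antiprism (V=6, E=12, F=8) along a 3-gon: merge 3 vertices and 3 edges, delete both glued faces → V=17, E=37, F=22.
Check: V − E + F = 17 − 37 + 22 = 2.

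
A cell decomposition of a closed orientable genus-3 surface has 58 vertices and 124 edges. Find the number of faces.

62

For a closed orientable surface of genus 3, χ = 2 − 2·3 = -4.
F = -4 − V + E = -4 − 58 + 124 = 62.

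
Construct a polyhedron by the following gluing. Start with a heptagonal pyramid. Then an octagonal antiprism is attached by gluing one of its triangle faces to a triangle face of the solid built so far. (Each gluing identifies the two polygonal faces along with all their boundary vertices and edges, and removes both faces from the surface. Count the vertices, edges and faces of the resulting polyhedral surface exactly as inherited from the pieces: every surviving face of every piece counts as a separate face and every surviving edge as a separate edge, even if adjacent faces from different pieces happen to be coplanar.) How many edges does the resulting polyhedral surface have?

43

A heptagonal pyramid: V=8, E=14, F=8.
Attach an octagonal antiprism (V=16, E=32, F=18) along a 3-gon: merge 3 vertices and 3 edges, delete both glued faces → V=21, E=43, F=24.
Check: V − E + F = 21 − 43 + 24 = 2.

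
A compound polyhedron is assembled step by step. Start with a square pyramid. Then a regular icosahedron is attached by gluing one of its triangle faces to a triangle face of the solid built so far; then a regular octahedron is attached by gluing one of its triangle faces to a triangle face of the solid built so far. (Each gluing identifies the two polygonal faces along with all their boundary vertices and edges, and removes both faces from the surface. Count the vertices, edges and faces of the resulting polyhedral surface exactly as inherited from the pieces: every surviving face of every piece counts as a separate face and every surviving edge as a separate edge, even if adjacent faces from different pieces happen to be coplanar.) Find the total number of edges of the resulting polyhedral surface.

A square pyramid: V=5, E=8, F=5.
Attach a regular icosahedron (V=12, E=30, F=20) along a 3-gon: merge 3 vertices and 3 edges, delete both glued faces → V=14, E=35, F=23.
Attach a regular octahedron (V=6, E=12, F=8) along a 3-gon: merge 3 vertices and 3 edges, delete both glued faces → V=17, E=44, F=29.
Check: V − E + F = 17 − 44 + 29 = 2.

44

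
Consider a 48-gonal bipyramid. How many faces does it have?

96

A bipyramid over an n-gon has 2n triangular faces and n + 2 vertices: V = 48 + 2 = 50, E = 3·48 = 144, F = 2·48 = 96.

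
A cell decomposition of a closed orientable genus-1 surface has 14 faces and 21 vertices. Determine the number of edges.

For a closed orientable surface of genus 1, χ = 2 − 2·1 = 0.
E = V + F − (0) = 21 + 14 − (0) = 35.

35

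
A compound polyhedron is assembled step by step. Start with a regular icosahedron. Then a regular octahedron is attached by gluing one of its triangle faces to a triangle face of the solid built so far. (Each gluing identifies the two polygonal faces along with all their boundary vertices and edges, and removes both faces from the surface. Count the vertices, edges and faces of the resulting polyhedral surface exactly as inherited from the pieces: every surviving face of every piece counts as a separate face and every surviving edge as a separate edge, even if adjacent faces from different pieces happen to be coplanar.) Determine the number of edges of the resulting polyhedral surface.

39

A regular icosahedron: V=12, E=30, F=20.
Attach a regular octahedron (V=6, E=12, F=8) along a 3-gon: merge 3 vertices and 3 edges, delete both glued faces → V=15, E=39, F=26.
Check: V − E + F = 15 − 39 + 26 = 2.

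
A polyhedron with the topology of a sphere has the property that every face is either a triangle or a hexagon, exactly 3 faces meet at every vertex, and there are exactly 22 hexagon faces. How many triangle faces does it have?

Let x be the number of triangles; then F = 22 + x.
Edge–face incidences: 2E = 6·22 + 3·x = 132 + 3x.
Every vertex has degree 3, so 3V = 2E.
Euler: V − E + F = 2 ⇒ (2E)/3 − E + (22 + x) = 2.
Multiply by 6: 2·(2E) − 3·(2E) + 6·(22 + x) = 12, i.e. 132 + 6x − (132 + 3x) = 12.
Collecting terms: 3x = 12, so x = 4.
Then 2E = 132 + 3·4 = 144, so E = 72, V = 2E/3 = 48, F = 22 + 4 = 26.

4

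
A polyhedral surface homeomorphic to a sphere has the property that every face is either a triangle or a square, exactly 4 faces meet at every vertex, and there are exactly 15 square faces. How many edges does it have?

Let x be the number of triangles; then F = 15 + x.
Edge–face incidences: 2E = 4·15 + 3·x = 60 + 3x.
Every vertex has degree 4, so 4V = 2E.
Euler: V − E + F = 2 ⇒ (2E)/4 − E + (15 + x) = 2.
Multiply by 8: 2·(2E) − 4·(2E) + 8·(15 + x) = 16, i.e. 120 + 8x − 2·(60 + 3x) = 16.
Collecting terms: 2x = 16, so x = 8.
Then 2E = 60 + 3·8 = 84, so E = 42, V = 2E/4 = 21, F = 15 + 8 = 23.

42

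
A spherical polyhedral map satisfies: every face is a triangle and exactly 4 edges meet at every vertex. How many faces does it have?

8

Each face has 3 edges and each edge borders two faces, so 2E = 3F.
Each vertex has degree 4, so 4V = 2E and hence V = 3F/4.
Euler: V − E + F = 2 ⇒ (3F/4) − (3F/2) + F = 2.
Multiply by 8: (6 − 12 + 8)F = 16, i.e. 2F = 16.
So F = 8, E = 3·8/2 = 12, V = 3·8/4 = 6.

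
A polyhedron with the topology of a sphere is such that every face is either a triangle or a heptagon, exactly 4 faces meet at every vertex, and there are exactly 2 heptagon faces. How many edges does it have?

Let x be the number of triangles; then F = 2 + x.
Edge–face incidences: 2E = 7·2 + 3·x = 14 + 3x.
Every vertex has degree 4, so 4V = 2E.
Euler: V − E + F = 2 ⇒ (2E)/4 − E + (2 + x) = 2.
Multiply by 8: 2·(2E) − 4·(2E) + 8·(2 + x) = 16, i.e. 16 + 8x − 2·(14 + 3x) = 16.
Collecting terms: 2x − 12 = 16, so 2x = 28, so x = 14.
Then 2E = 14 + 3·14 = 56, so E = 28, V = 2E/4 = 14, F = 2 + 14 = 16.

28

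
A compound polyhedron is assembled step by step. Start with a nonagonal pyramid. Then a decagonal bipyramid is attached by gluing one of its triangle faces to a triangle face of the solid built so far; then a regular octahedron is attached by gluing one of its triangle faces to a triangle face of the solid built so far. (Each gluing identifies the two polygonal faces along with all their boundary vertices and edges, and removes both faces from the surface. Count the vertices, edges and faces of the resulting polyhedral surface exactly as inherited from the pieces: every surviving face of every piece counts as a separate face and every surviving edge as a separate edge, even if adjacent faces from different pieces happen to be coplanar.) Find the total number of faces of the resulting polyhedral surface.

34

A nonagonal pyramid: V=10, E=18, F=10.
Attach a decagonal bipyramid (V=12, E=30, F=20) along a 3-gon: merge 3 vertices and 3 edges, delete both glued faces → V=19, E=45, F=28.
Attach a regular octahedron (V=6, E=12, F=8) along a 3-gon: merge 3 vertices and 3 edges, delete both glued faces → V=22, E=54, F=34.
Check: V − E + F = 22 − 54 + 34 = 2.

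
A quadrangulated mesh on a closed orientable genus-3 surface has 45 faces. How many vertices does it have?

41

χ = 2 − 2·3 = -4, and every face is a square so 4F = 2E.
E = 4·45/2 = 90. Then V = -4 + E − F = -4 + 90 − 45 = 41.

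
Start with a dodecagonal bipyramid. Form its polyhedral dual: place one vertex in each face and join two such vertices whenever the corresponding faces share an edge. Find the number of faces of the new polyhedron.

14

The base solid has V = 14, E = 36, F = 24.
The dual swaps V and F and preserves E: V′ = F = 24, E′ = E = 36, F′ = V = 14.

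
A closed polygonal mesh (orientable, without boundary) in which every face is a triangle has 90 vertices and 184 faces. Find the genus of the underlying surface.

Every face is a triangle, so 2E = 3·184 = 552, giving E = 276.
χ = V − E + F = 90 − 276 + 184 = -2.
For a closed orientable surface χ = 2 − 2g, so g = (2 − (-2))/2 = 2.

2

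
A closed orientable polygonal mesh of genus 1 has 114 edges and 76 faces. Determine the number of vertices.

38

For a closed orientable surface of genus 1, χ = 2 − 2·1 = 0.
V = 0 + E − F = 0 + 114 − 76 = 38.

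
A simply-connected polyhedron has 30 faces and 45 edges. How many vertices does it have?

17

Here V − E + F = 2.
V = 2 + E − F = 2 + 45 − 30 = 17.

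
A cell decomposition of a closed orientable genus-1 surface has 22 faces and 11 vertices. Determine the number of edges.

For a closed orientable surface of genus 1, χ = 2 − 2·1 = 0.
E = V + F − (0) = 11 + 22 − (0) = 33.

33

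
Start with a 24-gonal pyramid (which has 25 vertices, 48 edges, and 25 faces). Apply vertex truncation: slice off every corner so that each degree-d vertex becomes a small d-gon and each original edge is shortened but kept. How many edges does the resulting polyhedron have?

144

Truncation replaces each original edge-end by a new vertex, so V′ = 2E = 96.
Each original edge survives, and each old vertex of degree d contributes d new edges; summing degrees gives Σd = 2E, so E′ = E + 2E = 3E = 144.
Each original face survives and each original vertex becomes one new face: F′ = F + V = 50.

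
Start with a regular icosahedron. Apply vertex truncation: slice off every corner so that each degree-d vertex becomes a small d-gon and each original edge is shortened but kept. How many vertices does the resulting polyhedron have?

60

The base solid has V = 12, E = 30, F = 20.
Truncation replaces each original edge-end by a new vertex, so V′ = 2E = 60.
Each original edge survives, and each old vertex of degree d contributes d new edges; summing degrees gives Σd = 2E, so E′ = E + 2E = 3E = 90.
Each original face survives and each original vertex becomes one new face: F′ = F + V = 32.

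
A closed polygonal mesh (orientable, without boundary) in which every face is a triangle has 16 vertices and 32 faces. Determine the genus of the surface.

Every face is a triangle, so 2E = 3·32 = 96, giving E = 48.
χ = V − E + F = 16 − 48 + 32 = 0.
For a closed orientable surface χ = 2 − 2g, so g = (2 − (0))/2 = 1.

1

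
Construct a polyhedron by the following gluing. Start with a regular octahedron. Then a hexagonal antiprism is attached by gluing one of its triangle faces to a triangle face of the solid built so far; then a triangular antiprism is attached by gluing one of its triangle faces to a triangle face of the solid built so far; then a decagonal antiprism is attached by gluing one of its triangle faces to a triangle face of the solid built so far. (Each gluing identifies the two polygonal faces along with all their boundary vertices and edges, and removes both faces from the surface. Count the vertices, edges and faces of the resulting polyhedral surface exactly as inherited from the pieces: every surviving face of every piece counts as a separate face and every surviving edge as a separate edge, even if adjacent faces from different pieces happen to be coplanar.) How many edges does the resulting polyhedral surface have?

79

A regular octahedron: V=6, E=12, F=8.
Attach a hexagonal antiprism (V=12, E=24, F=14) along a 3-gon: merge 3 vertices and 3 edges, delete both glued faces → V=15, E=33, F=20.
Attach a triangular antiprism (V=6, E=12, F=8) along a 3-gon: merge 3 vertices and 3 edges, delete both glued faces → V=18, E=42, F=26.
Attach a decagonal antiprism (V=20, E=40, F=22) along a 3-gon: merge 3 vertices and 3 edges, delete both glued faces → V=35, E=79, F=46.
Check: V − E + F = 35 − 79 + 46 = 2.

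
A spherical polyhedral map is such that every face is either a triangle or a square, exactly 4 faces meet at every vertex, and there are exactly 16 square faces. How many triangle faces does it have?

Let x be the number of triangles; then F = 16 + x.
Edge–face incidences: 2E = 4·16 + 3·x = 64 + 3x.
Every vertex has degree 4, so 4V = 2E.
Euler: V − E + F = 2 ⇒ (2E)/4 − E + (16 + x) = 2.
Multiply by 8: 2·(2E) − 4·(2E) + 8·(16 + x) = 16, i.e. 128 + 8x − 2·(64 + 3x) = 16.
Collecting terms: 2x = 16, so x = 8.
Then 2E = 64 + 3·8 = 88, so E = 44, V = 2E/4 = 22, F = 16 + 8 = 24.

8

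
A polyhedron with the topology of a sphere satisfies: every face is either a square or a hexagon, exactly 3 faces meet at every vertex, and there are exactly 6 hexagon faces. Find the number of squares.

6

Let x be the number of squares; then F = 6 + x.
Edge–face incidences: 2E = 6·6 + 4·x = 36 + 4x.
Every vertex has degree 3, so 3V = 2E.
Euler: V − E + F = 2 ⇒ (2E)/3 − E + (6 + x) = 2.
Multiply by 6: 2·(2E) − 3·(2E) + 6·(6 + x) = 12, i.e. 36 + 6x − (36 + 4x) = 12.
Collecting terms: 2x = 12, so x = 6.
Then 2E = 36 + 4·6 = 60, so E = 30, V = 2E/3 = 20, F = 6 + 6 = 12.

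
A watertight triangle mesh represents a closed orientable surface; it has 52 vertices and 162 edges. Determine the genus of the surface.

2

Every face is a triangle and each edge borders two faces, so 3F = 2·162, giving F = 108.
χ = V − E + F = 52 − 162 + 108 = -2.
For a closed orientable surface χ = 2 − 2g, so g = (2 − (-2))/2 = 2.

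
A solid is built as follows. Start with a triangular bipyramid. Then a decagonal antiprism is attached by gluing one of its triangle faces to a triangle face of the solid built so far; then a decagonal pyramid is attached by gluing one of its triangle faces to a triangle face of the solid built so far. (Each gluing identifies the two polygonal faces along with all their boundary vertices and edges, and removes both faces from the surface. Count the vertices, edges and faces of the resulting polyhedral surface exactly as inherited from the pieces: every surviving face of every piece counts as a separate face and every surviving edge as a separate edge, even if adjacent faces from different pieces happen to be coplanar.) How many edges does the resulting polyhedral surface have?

A triangular bipyramid: V=5, E=9, F=6.
Attach a decagonal antiprism (V=20, E=40, F=22) along a 3-gon: merge 3 vertices and 3 edges, delete both glued faces → V=22, E=46, F=26.
Attach a decagonal pyramid (V=11, E=20, F=11) along a 3-gon: merge 3 vertices and 3 edges, delete both glued faces → V=30, E=63, F=35.
Check: V − E + F = 30 − 63 + 35 = 2.

63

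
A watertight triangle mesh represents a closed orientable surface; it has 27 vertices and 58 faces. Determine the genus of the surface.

Every face is a triangle, so 2E = 3·58 = 174, giving E = 87.
χ = V − E + F = 27 − 87 + 58 = -2.
For a closed orientable surface χ = 2 − 2g, so g = (2 − (-2))/2 = 2.

2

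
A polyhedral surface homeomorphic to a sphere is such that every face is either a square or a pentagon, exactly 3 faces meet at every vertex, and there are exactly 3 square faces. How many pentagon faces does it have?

Let x be the number of pentagons; then F = 3 + x.
Edge–face incidences: 2E = 4·3 + 5·x = 12 + 5x.
Every vertex has degree 3, so 3V = 2E.
Euler: V − E + F = 2 ⇒ (2E)/3 − E + (3 + x) = 2.
Multiply by 6: 2·(2E) − 3·(2E) + 6·(3 + x) = 12, i.e. 18 + 6x − (12 + 5x) = 12.
Collecting terms: x + 6 = 12, so x = 6.
Then 2E = 12 + 5·6 = 42, so E = 21, V = 2E/3 = 14, F = 3 + 6 = 9.

6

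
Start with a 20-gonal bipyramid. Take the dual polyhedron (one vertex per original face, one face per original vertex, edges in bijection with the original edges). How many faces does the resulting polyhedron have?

22

The base solid has V = 22, E = 60, F = 40.
The dual swaps V and F and preserves E: V′ = F = 40, E′ = E = 60, F′ = V = 22.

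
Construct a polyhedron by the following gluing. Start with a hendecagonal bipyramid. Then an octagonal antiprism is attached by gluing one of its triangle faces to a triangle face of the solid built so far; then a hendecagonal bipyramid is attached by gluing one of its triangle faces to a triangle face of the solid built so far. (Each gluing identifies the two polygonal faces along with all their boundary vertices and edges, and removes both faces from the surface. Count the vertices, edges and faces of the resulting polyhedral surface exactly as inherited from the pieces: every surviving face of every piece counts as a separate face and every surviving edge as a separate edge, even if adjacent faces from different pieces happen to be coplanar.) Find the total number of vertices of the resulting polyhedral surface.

A hendecagonal bipyramid: V=13, E=33, F=22.
Attach an octagonal antiprism (V=16, E=32, F=18) along a 3-gon: merge 3 vertices and 3 edges, delete both glued faces → V=26, E=62, F=38.
Attach a hendecagonal bipyramid (V=13, E=33, F=22) along a 3-gon: merge 3 vertices and 3 edges, delete both glued faces → V=36, E=92, F=58.
Check: V − E + F = 36 − 92 + 58 = 2.

36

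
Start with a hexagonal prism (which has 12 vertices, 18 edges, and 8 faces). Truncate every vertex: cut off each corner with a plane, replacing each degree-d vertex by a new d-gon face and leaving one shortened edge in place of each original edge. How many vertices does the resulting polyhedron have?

Truncation replaces each original edge-end by a new vertex, so V′ = 2E = 36.
Each original edge survives, and each old vertex of degree d contributes d new edges; summing degrees gives Σd = 2E, so E′ = E + 2E = 3E = 54.
Each original face survives and each original vertex becomes one new face: F′ = F + V = 20.

36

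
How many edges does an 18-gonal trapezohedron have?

72

The n-trapezohedron (dual of the n-antiprism) has V = 2·18 + 2 = 38, E = 4·18 = 72, F = 2·18 = 36.
Check: V − E + F = 38 − 72 + 36 = 2.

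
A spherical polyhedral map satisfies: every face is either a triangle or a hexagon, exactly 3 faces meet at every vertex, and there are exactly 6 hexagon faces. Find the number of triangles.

4

Let x be the number of triangles; then F = 6 + x.
Edge–face incidences: 2E = 6·6 + 3·x = 36 + 3x.
Every vertex has degree 3, so 3V = 2E.
Euler: V − E + F = 2 ⇒ (2E)/3 − E + (6 + x) = 2.
Multiply by 6: 2·(2E) − 3·(2E) + 6·(6 + x) = 12, i.e. 36 + 6x − (36 + 3x) = 12.
Collecting terms: 3x = 12, so x = 4.
Then 2E = 36 + 3·4 = 48, so E = 24, V = 2E/3 = 16, F = 6 + 4 = 10.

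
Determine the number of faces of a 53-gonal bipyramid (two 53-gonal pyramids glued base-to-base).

106

A bipyramid over an n-gon has 2n triangular faces and n + 2 vertices: V = 53 + 2 = 55, E = 3·53 = 159, F = 2·53 = 106.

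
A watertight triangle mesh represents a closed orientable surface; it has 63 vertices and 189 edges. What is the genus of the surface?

1

Every face is a triangle and each edge borders two faces, so 3F = 2·189, giving F = 126.
χ = V − E + F = 63 − 189 + 126 = 0.
For a closed orientable surface χ = 2 − 2g, so g = (2 − (0))/2 = 1.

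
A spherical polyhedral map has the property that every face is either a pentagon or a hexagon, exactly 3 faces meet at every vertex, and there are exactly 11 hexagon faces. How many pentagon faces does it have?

Let x be the number of pentagons; then F = 11 + x.
Edge–face incidences: 2E = 6·11 + 5·x = 66 + 5x.
Every vertex has degree 3, so 3V = 2E.
Euler: V − E + F = 2 ⇒ (2E)/3 − E + (11 + x) = 2.
Multiply by 6: 2·(2E) − 3·(2E) + 6·(11 + x) = 12, i.e. 66 + 6x − (66 + 5x) = 12.
Collecting terms: x = 12.
Then 2E = 66 + 5·12 = 126, so E = 63, V = 2E/3 = 42, F = 11 + 12 = 23.

12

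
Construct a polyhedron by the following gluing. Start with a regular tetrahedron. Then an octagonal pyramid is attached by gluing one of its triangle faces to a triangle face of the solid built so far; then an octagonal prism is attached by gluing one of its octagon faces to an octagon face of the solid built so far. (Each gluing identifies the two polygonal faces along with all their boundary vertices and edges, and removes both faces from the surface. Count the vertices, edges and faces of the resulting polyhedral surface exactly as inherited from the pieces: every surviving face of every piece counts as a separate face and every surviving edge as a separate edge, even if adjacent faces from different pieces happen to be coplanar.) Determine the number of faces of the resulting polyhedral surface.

A regular tetrahedron: V=4, E=6, F=4.
Attach an octagonal pyramid (V=9, E=16, F=9) along a 3-gon: merge 3 vertices and 3 edges, delete both glued faces → V=10, E=19, F=11.
Attach an octagonal prism (V=16, E=24, F=10) along an 8-gon: merge 8 vertices and 8 edges, delete both glued faces → V=18, E=35, F=19.
Check: V − E + F = 18 − 35 + 19 = 2.

19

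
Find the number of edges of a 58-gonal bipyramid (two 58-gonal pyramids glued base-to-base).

174

A bipyramid over an n-gon has 2n triangular faces and n + 2 vertices: V = 58 + 2 = 60, E = 3·58 = 174, F = 2·58 = 116.
Check: V − E + F = 60 − 174 + 116 = 2.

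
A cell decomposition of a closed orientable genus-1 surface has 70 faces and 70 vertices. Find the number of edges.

For a closed orientable surface of genus 1, χ = 2 − 2·1 = 0.
E = V + F − (0) = 70 + 70 − (0) = 140.

140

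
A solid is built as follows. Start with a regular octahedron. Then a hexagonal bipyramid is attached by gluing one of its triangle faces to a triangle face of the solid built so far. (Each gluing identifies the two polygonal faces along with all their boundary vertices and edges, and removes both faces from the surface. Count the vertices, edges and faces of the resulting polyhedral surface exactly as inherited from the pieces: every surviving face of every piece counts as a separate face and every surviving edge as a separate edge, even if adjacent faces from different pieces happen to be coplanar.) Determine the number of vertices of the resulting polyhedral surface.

11

A regular octahedron: V=6, E=12, F=8.
Attach a hexagonal bipyramid (V=8, E=18, F=12) along a 3-gon: merge 3 vertices and 3 edges, delete both glued faces → V=11, E=27, F=18.
Check: V − E + F = 11 − 27 + 18 = 2.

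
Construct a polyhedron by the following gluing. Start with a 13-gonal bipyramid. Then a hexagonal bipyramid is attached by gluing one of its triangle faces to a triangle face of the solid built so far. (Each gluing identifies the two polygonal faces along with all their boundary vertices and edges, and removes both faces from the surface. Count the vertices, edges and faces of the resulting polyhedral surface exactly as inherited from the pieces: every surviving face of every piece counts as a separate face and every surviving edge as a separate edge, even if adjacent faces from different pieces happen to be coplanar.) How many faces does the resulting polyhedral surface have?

A 13-gonal bipyramid: V=15, E=39, F=26.
Attach a hexagonal bipyramid (V=8, E=18, F=12) along a 3-gon: merge 3 vertices and 3 edges, delete both glued faces → V=20, E=54, F=36.
Check: V − E + F = 20 − 54 + 36 = 2.

36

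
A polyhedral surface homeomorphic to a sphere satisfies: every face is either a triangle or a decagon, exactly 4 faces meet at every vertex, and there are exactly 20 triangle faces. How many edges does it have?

40

Let x be the number of decagons; then F = 20 + x.
Edge–face incidences: 2E = 3·20 + 10·x = 60 + 10x.
Every vertex has degree 4, so 4V = 2E.
Euler: V − E + F = 2 ⇒ (2E)/4 − E + (20 + x) = 2.
Multiply by 8: 2·(2E) − 4·(2E) + 8·(20 + x) = 16, i.e. 160 + 8x − 2·(60 + 10x) = 16.
Collecting terms: −12x + 40 = 16, so −12x = −24, so x = 2.
Then 2E = 60 + 10·2 = 80, so E = 40, V = 2E/4 = 20, F = 20 + 2 = 22.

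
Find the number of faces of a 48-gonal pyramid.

49

A pyramid on an n-gon base has one n-gon and n triangles: V = 48 + 1 = 49, E = 2·48 = 96, F = 48 + 1 = 49.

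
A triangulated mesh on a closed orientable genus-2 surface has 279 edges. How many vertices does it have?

χ = 2 − 2·2 = -2, and every face is a triangle so 3F = 2E.
F = 2E/3 = 186. Then V = -2 + E − F = -2 + 279 − 186 = 91.

91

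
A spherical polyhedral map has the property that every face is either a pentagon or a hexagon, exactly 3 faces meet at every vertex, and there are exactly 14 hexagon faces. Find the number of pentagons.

Let x be the number of pentagons; then F = 14 + x.
Edge–face incidences: 2E = 6·14 + 5·x = 84 + 5x.
Every vertex has degree 3, so 3V = 2E.
Euler: V − E + F = 2 ⇒ (2E)/3 − E + (14 + x) = 2.
Multiply by 6: 2·(2E) − 3·(2E) + 6·(14 + x) = 12, i.e. 84 + 6x − (84 + 5x) = 12.
Collecting terms: x = 12.
Then 2E = 84 + 5·12 = 144, so E = 72, V = 2E/3 = 48, F = 14 + 12 = 26.

12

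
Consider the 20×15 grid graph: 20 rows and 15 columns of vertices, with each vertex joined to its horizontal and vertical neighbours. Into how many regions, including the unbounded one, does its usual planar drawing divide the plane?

267

The grid has V = 20·15 = 300 vertices and E = 20·14 + 15·19 = 565 edges.
F = 2 − V + E = 2 − 300 + 565 = 267.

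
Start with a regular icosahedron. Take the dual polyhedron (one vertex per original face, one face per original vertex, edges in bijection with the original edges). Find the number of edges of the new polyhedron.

The base solid has V = 12, E = 30, F = 20.
The dual swaps V and F and preserves E: V′ = F = 20, E′ = E = 30, F′ = V = 12.

30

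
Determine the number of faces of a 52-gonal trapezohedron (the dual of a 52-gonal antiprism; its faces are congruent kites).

104

The n-trapezohedron (dual of the n-antiprism) has V = 2·52 + 2 = 106, E = 4·52 = 208, F = 2·52 = 104.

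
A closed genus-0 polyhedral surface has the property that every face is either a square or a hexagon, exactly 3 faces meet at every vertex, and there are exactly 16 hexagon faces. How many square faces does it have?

6

Let x be the number of squares; then F = 16 + x.
Edge–face incidences: 2E = 6·16 + 4·x = 96 + 4x.
Every vertex has degree 3, so 3V = 2E.
Euler: V − E + F = 2 ⇒ (2E)/3 − E + (16 + x) = 2.
Multiply by 6: 2·(2E) − 3·(2E) + 6·(16 + x) = 12, i.e. 96 + 6x − (96 + 4x) = 12.
Collecting terms: 2x = 12, so x = 6.
Then 2E = 96 + 4·6 = 120, so E = 60, V = 2E/3 = 40, F = 16 + 6 = 22.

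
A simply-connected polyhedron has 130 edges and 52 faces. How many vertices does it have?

80

Here V − E + F = 2.
V = 2 + E − F = 2 + 130 − 52 = 80.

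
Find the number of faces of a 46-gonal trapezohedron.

92

The n-trapezohedron (dual of the n-antiprism) has V = 2·46 + 2 = 94, E = 4·46 = 184, F = 2·46 = 92.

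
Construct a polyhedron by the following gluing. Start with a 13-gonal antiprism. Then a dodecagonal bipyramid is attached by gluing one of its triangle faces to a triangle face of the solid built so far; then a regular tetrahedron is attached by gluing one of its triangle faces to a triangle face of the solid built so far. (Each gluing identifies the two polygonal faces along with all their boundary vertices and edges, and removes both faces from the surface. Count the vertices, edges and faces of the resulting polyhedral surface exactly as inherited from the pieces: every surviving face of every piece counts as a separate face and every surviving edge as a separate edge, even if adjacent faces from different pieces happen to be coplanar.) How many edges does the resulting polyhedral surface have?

88

A 13-gonal antiprism: V=26, E=52, F=28.
Attach a dodecagonal bipyramid (V=14, E=36, F=24) along a 3-gon: merge 3 vertices and 3 edges, delete both glued faces → V=37, E=85, F=50.
Attach a regular tetrahedron (V=4, E=6, F=4) along a 3-gon: merge 3 vertices and 3 edges, delete both glued faces → V=38, E=88, F=52.
Check: V − E + F = 38 − 88 + 52 = 2.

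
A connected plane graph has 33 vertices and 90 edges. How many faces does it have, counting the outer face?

Euler's formula for a connected plane graph: V − E + F = 2, so F = 2 − 33 + 90 = 59.

59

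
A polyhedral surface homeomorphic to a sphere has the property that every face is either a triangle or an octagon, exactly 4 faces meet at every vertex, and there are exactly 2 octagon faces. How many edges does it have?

32

Let x be the number of triangles; then F = 2 + x.
Edge–face incidences: 2E = 8·2 + 3·x = 16 + 3x.
Every vertex has degree 4, so 4V = 2E.
Euler: V − E + F = 2 ⇒ (2E)/4 − E + (2 + x) = 2.
Multiply by 8: 2·(2E) − 4·(2E) + 8·(2 + x) = 16, i.e. 16 + 8x − 2·(16 + 3x) = 16.
Collecting terms: 2x − 16 = 16, so 2x = 32, so x = 16.
Then 2E = 16 + 3·16 = 64, so E = 32, V = 2E/4 = 16, F = 2 + 16 = 18.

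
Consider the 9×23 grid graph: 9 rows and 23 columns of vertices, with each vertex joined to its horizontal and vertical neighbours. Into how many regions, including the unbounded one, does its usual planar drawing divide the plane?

177

The grid has V = 9·23 = 207 vertices and E = 9·22 + 23·8 = 382 edges.
F = 2 − V + E = 2 − 207 + 382 = 177.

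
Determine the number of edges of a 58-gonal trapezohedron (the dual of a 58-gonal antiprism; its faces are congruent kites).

The n-trapezohedron (dual of the n-antiprism) has V = 2·58 + 2 = 118, E = 4·58 = 232, F = 2·58 = 116.

232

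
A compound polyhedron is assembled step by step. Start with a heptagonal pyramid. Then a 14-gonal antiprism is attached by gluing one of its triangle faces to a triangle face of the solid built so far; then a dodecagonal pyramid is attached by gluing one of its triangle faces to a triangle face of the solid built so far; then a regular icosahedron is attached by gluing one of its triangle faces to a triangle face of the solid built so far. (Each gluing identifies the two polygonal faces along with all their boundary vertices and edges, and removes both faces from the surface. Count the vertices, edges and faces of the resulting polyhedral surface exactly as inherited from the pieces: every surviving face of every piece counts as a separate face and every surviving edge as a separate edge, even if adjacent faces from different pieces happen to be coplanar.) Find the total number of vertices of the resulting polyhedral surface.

52

A heptagonal pyramid: V=8, E=14, F=8.
Attach a 14-gonal antiprism (V=28, E=56, F=30) along a 3-gon: merge 3 vertices and 3 edges, delete both glued faces → V=33, E=67, F=36.
Attach a dodecagonal pyramid (V=13, E=24, F=13) along a 3-gon: merge 3 vertices and 3 edges, delete both glued faces → V=43, E=88, F=47.
Attach a regular icosahedron (V=12, E=30, F=20) along a 3-gon: merge 3 vertices and 3 edges, delete both glued faces → V=52, E=115, F=65.
Check: V − E + F = 52 − 115 + 65 = 2.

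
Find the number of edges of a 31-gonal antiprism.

An antiprism on an n-gon has two n-gon caps and 2n triangles: V = 2·31 = 62, E = 4·31 = 124, F = 2·31 + 2 = 64.

124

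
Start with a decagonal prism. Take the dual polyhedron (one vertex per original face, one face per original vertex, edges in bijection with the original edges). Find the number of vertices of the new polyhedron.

The base solid has V = 20, E = 30, F = 12.
The dual swaps V and F and preserves E: V′ = F = 12, E′ = E = 30, F′ = V = 20.

12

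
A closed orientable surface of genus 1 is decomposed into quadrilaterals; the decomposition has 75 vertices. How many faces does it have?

χ = 2 − 2·1 = 0, and every face is a square so 4F = 2E.
V − E + F = 0 with E = 4F/2 gives 75 − (4/2 − 1)·F = 0, so F = 75 and E = 150.

75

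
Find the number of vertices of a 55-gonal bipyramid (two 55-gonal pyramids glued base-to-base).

57

A bipyramid over an n-gon has 2n triangular faces and n + 2 vertices: V = 55 + 2 = 57, E = 3·55 = 165, F = 2·55 = 110.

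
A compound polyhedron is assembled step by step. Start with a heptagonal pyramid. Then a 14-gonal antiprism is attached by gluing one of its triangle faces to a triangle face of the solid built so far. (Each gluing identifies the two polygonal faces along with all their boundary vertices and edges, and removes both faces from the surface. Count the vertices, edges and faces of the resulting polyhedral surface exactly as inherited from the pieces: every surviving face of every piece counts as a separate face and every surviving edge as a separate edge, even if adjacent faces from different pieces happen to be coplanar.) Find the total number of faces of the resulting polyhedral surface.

36

A heptagonal pyramid: V=8, E=14, F=8.
Attach a 14-gonal antiprism (V=28, E=56, F=30) along a 3-gon: merge 3 vertices and 3 edges, delete both glued faces → V=33, E=67, F=36.
Check: V − E + F = 33 − 67 + 36 = 2.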